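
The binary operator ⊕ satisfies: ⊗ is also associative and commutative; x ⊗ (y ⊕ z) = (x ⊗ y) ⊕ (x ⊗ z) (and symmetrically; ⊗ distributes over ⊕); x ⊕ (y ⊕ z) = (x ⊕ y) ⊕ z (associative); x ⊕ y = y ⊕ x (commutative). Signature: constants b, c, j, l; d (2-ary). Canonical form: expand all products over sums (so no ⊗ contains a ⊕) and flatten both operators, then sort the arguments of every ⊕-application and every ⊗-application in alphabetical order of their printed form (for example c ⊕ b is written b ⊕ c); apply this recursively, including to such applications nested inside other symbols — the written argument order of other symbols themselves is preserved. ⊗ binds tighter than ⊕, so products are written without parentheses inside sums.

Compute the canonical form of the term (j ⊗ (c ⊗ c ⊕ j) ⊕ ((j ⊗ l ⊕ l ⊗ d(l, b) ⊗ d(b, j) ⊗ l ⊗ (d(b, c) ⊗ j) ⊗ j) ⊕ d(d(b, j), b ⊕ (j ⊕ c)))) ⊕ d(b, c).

Answer: c ⊗ c ⊗ j ⊕ d(b, c) ⊕ d(b, c) ⊗ d(b, j) ⊗ d(l, b) ⊗ j ⊗ j ⊗ l ⊗ l ⊕ d(d(b, j), b ⊕ c ⊕ j) ⊕ j ⊗ j ⊕ j ⊗ l

Derivation:
Expand:  c ⊗ c ⊗ j ⊕ j ⊗ j ⊕ j ⊗ l ⊕ d(b, c) ⊗ d(b, j) ⊗ d(l, b) ⊗ j ⊗ j ⊗ l ⊗ l ⊕ d(d(b, j), b ⊕ c ⊕ j) ⊕ d(b, c)
Sort arguments:  c ⊗ c ⊗ j ⊕ d(b, c) ⊕ d(b, c) ⊗ d(b, j) ⊗ d(l, b) ⊗ j ⊗ j ⊗ l ⊗ l ⊕ d(d(b, j), b ⊕ c ⊕ j) ⊕ j ⊗ j ⊕ j ⊗ l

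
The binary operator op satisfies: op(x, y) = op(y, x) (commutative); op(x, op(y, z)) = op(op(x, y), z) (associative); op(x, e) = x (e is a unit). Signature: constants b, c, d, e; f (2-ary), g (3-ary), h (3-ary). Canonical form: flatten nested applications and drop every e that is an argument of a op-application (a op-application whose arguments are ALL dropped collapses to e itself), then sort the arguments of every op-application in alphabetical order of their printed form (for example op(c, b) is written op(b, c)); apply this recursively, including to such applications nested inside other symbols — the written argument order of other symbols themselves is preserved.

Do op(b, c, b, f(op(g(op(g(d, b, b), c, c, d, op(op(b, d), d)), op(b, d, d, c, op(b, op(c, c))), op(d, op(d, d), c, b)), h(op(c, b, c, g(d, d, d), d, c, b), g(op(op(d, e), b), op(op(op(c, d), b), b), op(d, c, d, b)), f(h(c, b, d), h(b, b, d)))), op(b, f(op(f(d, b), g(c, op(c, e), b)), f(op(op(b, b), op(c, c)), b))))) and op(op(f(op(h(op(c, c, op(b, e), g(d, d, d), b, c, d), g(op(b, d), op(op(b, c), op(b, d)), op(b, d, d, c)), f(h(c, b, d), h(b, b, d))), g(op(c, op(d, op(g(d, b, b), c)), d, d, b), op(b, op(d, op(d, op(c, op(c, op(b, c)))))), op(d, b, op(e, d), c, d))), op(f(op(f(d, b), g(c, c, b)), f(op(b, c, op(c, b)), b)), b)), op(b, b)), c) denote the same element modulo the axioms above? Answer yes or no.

Answer: yes — both canonical forms are op(b, b, c, f(op(g(op(b, c, c, d, d, d, g(d, b, b)), op(b, b, c, c, c, d, d), op(b, c, d, d, d)), h(op(b, b, c, c, c, d, g(d, d, d)), g(op(b, d), op(b, b, c, d), op(b, c, d, d)), f(h(c, b, d), h(b, b, d)))), op(b, f(op(f(d, b), g(c, c, b)), f(op(b, b, c, c), b)))))

Derivation:
Left:  op(b, c, b, f(op(g(op(g(d, b, b), c, c, d, op(op(b, d), d)), op(b, d, d, c, op(b, op(c, c))), op(d, op(d, d), c, b)), h(op(c, b, c, g(d, d, d), d, c, b), g(op(op(d, e), b), op(op(op(c, d), b), b), op(d, c, d, b)), f(h(c, b, d), h(b, b, d)))), op(b, f(op(f(d, b), g(c, op(c, e), b)), f(op(op(b, b), op(c, c)), b)))))
  Canonicalize subterm:  f(op(g(op(g(d, b, b), c, c, d, op(op(b, d), d)), op(b, d, d, c, op(b, op(c, c))), op(d, op(d, d), c, b)), h(op(c, b, c, g(d, d, d), d, c, b), g(op(op(d, e), b), op(op(op(c, d), b), b), op(d, c, d, b)), f(h(c, b, d), h(b, b, d)))), op(b, f(op(f(d, b), g(c, op(c, e), b)), f(op(op(b, b), op(c, c)), b))))  →  f(op(g(op(b, c, c, d, d, d, g(d, b, b)), op(b, b, c, c, c, d, d), op(b, c, d, d, d)), h(op(b, b, c, c, c, d, g(d, d, d)), g(op(b, d), op(b, b, c, d), op(b, c, d, d)), f(h(c, b, d), h(b, b, d)))), op(b, f(op(f(d, b), g(c, c, b)), f(op(b, b, c, c), b))))
  Sort arguments:  op(b, b, c, f(op(g(op(b, c, c, d, d, d, g(d, b, b)), op(b, b, c, c, c, d, d), op(b, c, d, d, d)), h(op(b, b, c, c, c, d, g(d, d, d)), g(op(b, d), op(b, b, c, d), op(b, c, d, d)), f(h(c, b, d), h(b, b, d)))), op(b, f(op(f(d, b), g(c, c, b)), f(op(b, b, c, c), b)))))
Right:  op(op(f(op(h(op(c, c, op(b, e), g(d, d, d), b, c, d), g(op(b, d), op(op(b, c), op(b, d)), op(b, d, d, c)), f(h(c, b, d), h(b, b, d))), g(op(c, op(d, op(g(d, b, b), c)), d, d, b), op(b, op(d, op(d, op(c, op(c, op(b, c)))))), op(d, b, op(e, d), c, d))), op(f(op(f(d, b), g(c, c, b)), f(op(b, c, op(c, b)), b)), b)), op(b, b)), c)
  Merge nested applications:  op(f(op(h(op(c, c, op(b, e), g(d, d, d), b, c, d), g(op(b, d), op(op(b, c), op(b, d)), op(b, d, d, c)), f(h(c, b, d), h(b, b, d))), g(op(c, op(d, op(g(d, b, b), c)), d, d, b), op(b, op(d, op(d, op(c, op(c, op(b, c)))))), op(d, b, op(e, d), c, d))), op(f(op(f(d, b), g(c, c, b)), f(op(b, c, op(c, b)), b)), b)), b, b, c)
  Canonicalize subterm:  f(op(h(op(c, c, op(b, e), g(d, d, d), b, c, d), g(op(b, d), op(op(b, c), op(b, d)), op(b, d, d, c)), f(h(c, b, d), h(b, b, d))), g(op(c, op(d, op(g(d, b, b), c)), d, d, b), op(b, op(d, op(d, op(c, op(c, op(b, c)))))), op(d, b, op(e, d), c, d))), op(f(op(f(d, b), g(c, c, b)), f(op(b, c, op(c, b)), b)), b))  →  f(op(g(op(b, c, c, d, d, d, g(d, b, b)), op(b, b, c, c, c, d, d), op(b, c, d, d, d)), h(op(b, b, c, c, c, d, g(d, d, d)), g(op(b, d), op(b, b, c, d), op(b, c, d, d)), f(h(c, b, d), h(b, b, d)))), op(b, f(op(f(d, b), g(c, c, b)), f(op(b, b, c, c), b))))
  Order the arguments:  op(b, b, c, f(op(g(op(b, c, c, d, d, d, g(d, b, b)), op(b, b, c, c, c, d, d), op(b, c, d, d, d)), h(op(b, b, c, c, c, d, g(d, d, d)), g(op(b, d), op(b, b, c, d), op(b, c, d, d)), f(h(c, b, d), h(b, b, d)))), op(b, f(op(f(d, b), g(c, c, b)), f(op(b, b, c, c), b)))))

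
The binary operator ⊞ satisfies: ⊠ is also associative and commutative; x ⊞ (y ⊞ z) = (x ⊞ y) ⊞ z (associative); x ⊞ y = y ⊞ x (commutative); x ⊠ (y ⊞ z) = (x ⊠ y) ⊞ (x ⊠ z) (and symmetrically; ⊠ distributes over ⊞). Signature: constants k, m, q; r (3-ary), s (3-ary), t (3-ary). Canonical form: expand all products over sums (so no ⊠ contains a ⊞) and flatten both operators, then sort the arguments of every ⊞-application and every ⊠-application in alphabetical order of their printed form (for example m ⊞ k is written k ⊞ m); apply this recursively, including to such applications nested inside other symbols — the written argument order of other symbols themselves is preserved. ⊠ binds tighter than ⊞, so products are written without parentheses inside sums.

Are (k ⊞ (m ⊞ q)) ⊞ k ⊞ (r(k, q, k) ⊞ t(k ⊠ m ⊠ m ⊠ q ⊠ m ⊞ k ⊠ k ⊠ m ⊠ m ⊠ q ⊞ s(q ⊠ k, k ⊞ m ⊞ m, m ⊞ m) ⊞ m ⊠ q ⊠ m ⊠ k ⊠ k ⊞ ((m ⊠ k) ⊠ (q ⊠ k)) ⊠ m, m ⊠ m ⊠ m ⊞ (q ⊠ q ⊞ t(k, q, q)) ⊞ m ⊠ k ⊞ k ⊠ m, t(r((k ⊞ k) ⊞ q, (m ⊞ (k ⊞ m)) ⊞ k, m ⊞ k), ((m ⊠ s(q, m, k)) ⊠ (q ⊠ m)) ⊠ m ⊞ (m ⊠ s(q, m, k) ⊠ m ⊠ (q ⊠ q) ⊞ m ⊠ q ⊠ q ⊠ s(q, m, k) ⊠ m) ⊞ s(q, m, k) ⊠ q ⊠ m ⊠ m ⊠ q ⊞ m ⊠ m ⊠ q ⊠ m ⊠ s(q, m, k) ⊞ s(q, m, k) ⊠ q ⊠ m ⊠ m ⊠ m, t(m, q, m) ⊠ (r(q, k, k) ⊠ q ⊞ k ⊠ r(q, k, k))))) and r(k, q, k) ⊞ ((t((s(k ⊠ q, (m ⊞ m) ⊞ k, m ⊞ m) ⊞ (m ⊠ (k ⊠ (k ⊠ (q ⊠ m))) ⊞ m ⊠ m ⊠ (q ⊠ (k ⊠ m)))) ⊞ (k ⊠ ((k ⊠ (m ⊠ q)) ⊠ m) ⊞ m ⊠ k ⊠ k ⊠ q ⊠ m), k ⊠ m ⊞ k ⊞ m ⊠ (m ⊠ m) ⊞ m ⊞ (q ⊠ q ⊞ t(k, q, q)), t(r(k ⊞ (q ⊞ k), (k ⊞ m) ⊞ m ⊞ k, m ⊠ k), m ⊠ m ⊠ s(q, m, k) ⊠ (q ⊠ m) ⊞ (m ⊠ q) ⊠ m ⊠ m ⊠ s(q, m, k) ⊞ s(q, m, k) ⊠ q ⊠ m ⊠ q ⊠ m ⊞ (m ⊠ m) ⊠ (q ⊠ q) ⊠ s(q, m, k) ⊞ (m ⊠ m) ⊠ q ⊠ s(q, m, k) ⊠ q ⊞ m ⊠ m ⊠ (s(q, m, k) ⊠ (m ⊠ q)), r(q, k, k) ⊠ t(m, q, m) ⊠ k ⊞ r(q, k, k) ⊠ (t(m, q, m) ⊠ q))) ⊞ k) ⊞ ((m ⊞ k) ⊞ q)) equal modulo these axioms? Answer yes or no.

Left:  (k ⊞ (m ⊞ q)) ⊞ k ⊞ (r(k, q, k) ⊞ t(k ⊠ m ⊠ m ⊠ q ⊠ m ⊞ k ⊠ k ⊠ m ⊠ m ⊠ q ⊞ s(q ⊠ k, k ⊞ m ⊞ m, m ⊞ m) ⊞ m ⊠ q ⊠ m ⊠ k ⊠ k ⊞ ((m ⊠ k) ⊠ (q ⊠ k)) ⊠ m, m ⊠ m ⊠ m ⊞ (q ⊠ q ⊞ t(k, q, q)) ⊞ m ⊠ k ⊞ k ⊠ m, t(r((k ⊞ k) ⊞ q, (m ⊞ (k ⊞ m)) ⊞ k, m ⊞ k), ((m ⊠ s(q, m, k)) ⊠ (q ⊠ m)) ⊠ m ⊞ (m ⊠ s(q, m, k) ⊠ m ⊠ (q ⊠ q) ⊞ m ⊠ q ⊠ q ⊠ s(q, m, k) ⊠ m) ⊞ s(q, m, k) ⊠ q ⊠ m ⊠ m ⊠ q ⊞ m ⊠ m ⊠ q ⊠ m ⊠ s(q, m, k) ⊞ s(q, m, k) ⊠ q ⊠ m ⊠ m ⊠ m, t(m, q, m) ⊠ (r(q, k, k) ⊠ q ⊞ k ⊠ r(q, k, k)))))
  Expand products over sums:  k ⊞ m ⊞ q ⊞ k ⊞ r(k, q, k) ⊞ t(k ⊠ k ⊠ m ⊠ m ⊠ q ⊞ k ⊠ k ⊠ m ⊠ m ⊠ q ⊞ k ⊠ k ⊠ m ⊠ m ⊠ q ⊞ k ⊠ m ⊠ m ⊠ m ⊠ q ⊞ s(k ⊠ q, k ⊞ m ⊞ m, m ⊞ m), k ⊠ m ⊞ k ⊠ m ⊞ m ⊠ m ⊠ m ⊞ q ⊠ q ⊞ t(k, q, q), t(r(k ⊞ k ⊞ q, k ⊞ k ⊞ m ⊞ m, k ⊞ m), m ⊠ m ⊠ m ⊠ q ⊠ s(q, m, k) ⊞ m ⊠ m ⊠ m ⊠ q ⊠ s(q, m, k) ⊞ m ⊠ m ⊠ m ⊠ q ⊠ s(q, m, k) ⊞ m ⊠ m ⊠ q ⊠ q ⊠ s(q, m, k) ⊞ m ⊠ m ⊠ q ⊠ q ⊠ s(q, m, k) ⊞ m ⊠ m ⊠ q ⊠ q ⊠ s(q, m, k), k ⊠ r(q, k, k) ⊠ t(m, q, m) ⊞ q ⊠ r(q, k, k) ⊠ t(m, q, m)))
  Sort:  k ⊞ k ⊞ m ⊞ q ⊞ r(k, q, k) ⊞ t(k ⊠ k ⊠ m ⊠ m ⊠ q ⊞ k ⊠ k ⊠ m ⊠ m ⊠ q ⊞ k ⊠ k ⊠ m ⊠ m ⊠ q ⊞ k ⊠ m ⊠ m ⊠ m ⊠ q ⊞ s(k ⊠ q, k ⊞ m ⊞ m, m ⊞ m), k ⊠ m ⊞ k ⊠ m ⊞ m ⊠ m ⊠ m ⊞ q ⊠ q ⊞ t(k, q, q), t(r(k ⊞ k ⊞ q, k ⊞ k ⊞ m ⊞ m, k ⊞ m), m ⊠ m ⊠ m ⊠ q ⊠ s(q, m, k) ⊞ m ⊠ m ⊠ m ⊠ q ⊠ s(q, m, k) ⊞ m ⊠ m ⊠ m ⊠ q ⊠ s(q, m, k) ⊞ m ⊠ m ⊠ q ⊠ q ⊠ s(q, m, k) ⊞ m ⊠ m ⊠ q ⊠ q ⊠ s(q, m, k) ⊞ m ⊠ m ⊠ q ⊠ q ⊠ s(q, m, k), k ⊠ r(q, k, k) ⊠ t(m, q, m) ⊞ q ⊠ r(q, k, k) ⊠ t(m, q, m)))
Right:  r(k, q, k) ⊞ ((t((s(k ⊠ q, (m ⊞ m) ⊞ k, m ⊞ m) ⊞ (m ⊠ (k ⊠ (k ⊠ (q ⊠ m))) ⊞ m ⊠ m ⊠ (q ⊠ (k ⊠ m)))) ⊞ (k ⊠ ((k ⊠ (m ⊠ q)) ⊠ m) ⊞ m ⊠ k ⊠ k ⊠ q ⊠ m), k ⊠ m ⊞ k ⊞ m ⊠ (m ⊠ m) ⊞ m ⊞ (q ⊠ q ⊞ t(k, q, q)), t(r(k ⊞ (q ⊞ k), (k ⊞ m) ⊞ m ⊞ k, m ⊠ k), m ⊠ m ⊠ s(q, m, k) ⊠ (q ⊠ m) ⊞ (m ⊠ q) ⊠ m ⊠ m ⊠ s(q, m, k) ⊞ s(q, m, k) ⊠ q ⊠ m ⊠ q ⊠ m ⊞ (m ⊠ m) ⊠ (q ⊠ q) ⊠ s(q, m, k) ⊞ (m ⊠ m) ⊠ q ⊠ s(q, m, k) ⊠ q ⊞ m ⊠ m ⊠ (s(q, m, k) ⊠ (m ⊠ q)), r(q, k, k) ⊠ t(m, q, m) ⊠ k ⊞ r(q, k, k) ⊠ (t(m, q, m) ⊠ q))) ⊞ k) ⊞ ((m ⊞ k) ⊞ q))
  Un-nest:  r(k, q, k) ⊞ t(k ⊠ k ⊠ m ⊠ m ⊠ q ⊞ k ⊠ k ⊠ m ⊠ m ⊠ q ⊞ k ⊠ k ⊠ m ⊠ m ⊠ q ⊞ k ⊠ m ⊠ m ⊠ m ⊠ q ⊞ s(k ⊠ q, k ⊞ m ⊞ m, m ⊞ m), k ⊞ k ⊠ m ⊞ m ⊞ m ⊠ m ⊠ m ⊞ q ⊠ q ⊞ t(k, q, q), t(r(k ⊞ k ⊞ q, k ⊞ k ⊞ m ⊞ m, k ⊠ m), m ⊠ m ⊠ m ⊠ q ⊠ s(q, m, k) ⊞ m ⊠ m ⊠ m ⊠ q ⊠ s(q, m, k) ⊞ m ⊠ m ⊠ m ⊠ q ⊠ s(q, m, k) ⊞ m ⊠ m ⊠ q ⊠ q ⊠ s(q, m, k) ⊞ m ⊠ m ⊠ q ⊠ q ⊠ s(q, m, k) ⊞ m ⊠ m ⊠ q ⊠ q ⊠ s(q, m, k), k ⊠ r(q, k, k) ⊠ t(m, q, m) ⊞ q ⊠ r(q, k, k) ⊠ t(m, q, m))) ⊞ k ⊞ m ⊞ k ⊞ q
  Sort:  k ⊞ k ⊞ m ⊞ q ⊞ r(k, q, k) ⊞ t(k ⊠ k ⊠ m ⊠ m ⊠ q ⊞ k ⊠ k ⊠ m ⊠ m ⊠ q ⊞ k ⊠ k ⊠ m ⊠ m ⊠ q ⊞ k ⊠ m ⊠ m ⊠ m ⊠ q ⊞ s(k ⊠ q, k ⊞ m ⊞ m, m ⊞ m), k ⊞ k ⊠ m ⊞ m ⊞ m ⊠ m ⊠ m ⊞ q ⊠ q ⊞ t(k, q, q), t(r(k ⊞ k ⊞ q, k ⊞ k ⊞ m ⊞ m, k ⊠ m), m ⊠ m ⊠ m ⊠ q ⊠ s(q, m, k) ⊞ m ⊠ m ⊠ m ⊠ q ⊠ s(q, m, k) ⊞ m ⊠ m ⊠ m ⊠ q ⊠ s(q, m, k) ⊞ m ⊠ m ⊠ q ⊠ q ⊠ s(q, m, k) ⊞ m ⊠ m ⊠ q ⊠ q ⊠ s(q, m, k) ⊞ m ⊠ m ⊠ q ⊠ q ⊠ s(q, m, k), k ⊠ r(q, k, k) ⊠ t(m, q, m) ⊞ q ⊠ r(q, k, k) ⊠ t(m, q, m)))

Answer: no — k ⊞ k ⊞ m ⊞ q ⊞ r(k, q, k) ⊞ t(k ⊠ k ⊠ m ⊠ m ⊠ q ⊞ k ⊠ k ⊠ m ⊠ m ⊠ q ⊞ k ⊠ k ⊠ m ⊠ m ⊠ q ⊞ k ⊠ m ⊠ m ⊠ m ⊠ q ⊞ s(k ⊠ q, k ⊞ m ⊞ m, m ⊞ m), k ⊠ m ⊞ k ⊠ m ⊞ m ⊠ m ⊠ m ⊞ q ⊠ q ⊞ t(k, q, q), t(r(k ⊞ k ⊞ q, k ⊞ k ⊞ m ⊞ m, k ⊞ m), m ⊠ m ⊠ m ⊠ q ⊠ s(q, m, k) ⊞ m ⊠ m ⊠ m ⊠ q ⊠ s(q, m, k) ⊞ m ⊠ m ⊠ m ⊠ q ⊠ s(q, m, k) ⊞ m ⊠ m ⊠ q ⊠ q ⊠ s(q, m, k) ⊞ m ⊠ m ⊠ q ⊠ q ⊠ s(q, m, k) ⊞ m ⊠ m ⊠ q ⊠ q ⊠ s(q, m, k), k ⊠ r(q, k, k) ⊠ t(m, q, m) ⊞ q ⊠ r(q, k, k) ⊠ t(m, q, m))) vs k ⊞ k ⊞ m ⊞ q ⊞ r(k, q, k) ⊞ t(k ⊠ k ⊠ m ⊠ m ⊠ q ⊞ k ⊠ k ⊠ m ⊠ m ⊠ q ⊞ k ⊠ k ⊠ m ⊠ m ⊠ q ⊞ k ⊠ m ⊠ m ⊠ m ⊠ q ⊞ s(k ⊠ q, k ⊞ m ⊞ m, m ⊞ m), k ⊞ k ⊠ m ⊞ m ⊞ m ⊠ m ⊠ m ⊞ q ⊠ q ⊞ t(k, q, q), t(r(k ⊞ k ⊞ q, k ⊞ k ⊞ m ⊞ m, k ⊠ m), m ⊠ m ⊠ m ⊠ q ⊠ s(q, m, k) ⊞ m ⊠ m ⊠ m ⊠ q ⊠ s(q, m, k) ⊞ m ⊠ m ⊠ m ⊠ q ⊠ s(q, m, k) ⊞ m ⊠ m ⊠ q ⊠ q ⊠ s(q, m, k) ⊞ m ⊠ m ⊠ q ⊠ q ⊠ s(q, m, k) ⊞ m ⊠ m ⊠ q ⊠ q ⊠ s(q, m, k), k ⊠ r(q, k, k) ⊠ t(m, q, m) ⊞ q ⊠ r(q, k, k) ⊠ t(m, q, m)))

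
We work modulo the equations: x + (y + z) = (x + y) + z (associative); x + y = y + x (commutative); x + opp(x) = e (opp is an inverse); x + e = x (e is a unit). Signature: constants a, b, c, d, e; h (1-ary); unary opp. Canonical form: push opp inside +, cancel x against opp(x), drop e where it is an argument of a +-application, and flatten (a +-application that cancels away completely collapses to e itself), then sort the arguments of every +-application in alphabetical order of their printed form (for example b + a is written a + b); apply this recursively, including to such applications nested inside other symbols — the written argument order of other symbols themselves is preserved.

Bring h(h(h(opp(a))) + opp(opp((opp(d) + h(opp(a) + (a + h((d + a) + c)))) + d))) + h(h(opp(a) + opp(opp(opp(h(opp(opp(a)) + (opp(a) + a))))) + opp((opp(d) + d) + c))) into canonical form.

Answer: h(h(h(a + c + d)) + h(h(opp(a)))) + h(h(opp(a) + opp(c) + opp(h(a))))

Derivation:
Push opp inside:  distribute opp over + and collapse double opp
Combine occurrences:  h(h(h(a + c + d)) + h(h(opp(a)))) + h(h(opp(a) + opp(c) + opp(h(a))))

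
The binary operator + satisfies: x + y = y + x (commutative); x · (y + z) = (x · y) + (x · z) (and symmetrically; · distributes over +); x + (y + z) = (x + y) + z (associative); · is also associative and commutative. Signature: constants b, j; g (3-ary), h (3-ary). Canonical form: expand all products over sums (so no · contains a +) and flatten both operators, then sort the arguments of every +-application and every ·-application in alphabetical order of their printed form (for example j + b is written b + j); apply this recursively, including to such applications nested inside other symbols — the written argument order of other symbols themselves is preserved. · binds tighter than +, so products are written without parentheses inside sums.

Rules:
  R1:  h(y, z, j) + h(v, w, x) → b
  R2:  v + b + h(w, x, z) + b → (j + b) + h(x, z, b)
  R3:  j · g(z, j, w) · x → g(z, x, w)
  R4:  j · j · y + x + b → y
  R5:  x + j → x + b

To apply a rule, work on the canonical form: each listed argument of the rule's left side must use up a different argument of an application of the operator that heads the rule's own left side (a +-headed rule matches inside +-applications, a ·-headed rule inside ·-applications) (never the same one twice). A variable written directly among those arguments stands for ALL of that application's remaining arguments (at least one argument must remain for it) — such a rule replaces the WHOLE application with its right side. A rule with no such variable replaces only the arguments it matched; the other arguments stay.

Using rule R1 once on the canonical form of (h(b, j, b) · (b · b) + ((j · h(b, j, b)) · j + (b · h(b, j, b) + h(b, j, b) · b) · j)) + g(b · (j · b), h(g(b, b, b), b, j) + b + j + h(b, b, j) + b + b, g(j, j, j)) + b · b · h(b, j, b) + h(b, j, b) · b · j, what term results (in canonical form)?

Answer: b · b · h(b, j, b) + b · b · h(b, j, b) + b · h(b, j, b) · j + b · h(b, j, b) · j + b · h(b, j, b) · j + g(b · b · j, b + b + b + b + j, g(j, j, j)) + h(b, j, b) · j · j

Derivation:
Canonical form:  b · b · h(b, j, b) + b · b · h(b, j, b) + b · h(b, j, b) · j + b · h(b, j, b) · j + b · h(b, j, b) · j + g(b · b · j, b + b + b + h(b, b, j) + h(g(b, b, b), b, j) + j, g(j, j, j)) + h(b, j, b) · j · j
Apply R1:  consuming h(b, b, j), h(g(b, b, b), b, j);  v := g(b, b, b), w := b, x := j, y := b, z := b
New term:  b · b · h(b, j, b) + b · b · h(b, j, b) + b · h(b, j, b) · j + b · h(b, j, b) · j + b · h(b, j, b) · j + g(b · b · j, b + b + b + b + j, g(j, j, j)) + h(b, j, b) · j · j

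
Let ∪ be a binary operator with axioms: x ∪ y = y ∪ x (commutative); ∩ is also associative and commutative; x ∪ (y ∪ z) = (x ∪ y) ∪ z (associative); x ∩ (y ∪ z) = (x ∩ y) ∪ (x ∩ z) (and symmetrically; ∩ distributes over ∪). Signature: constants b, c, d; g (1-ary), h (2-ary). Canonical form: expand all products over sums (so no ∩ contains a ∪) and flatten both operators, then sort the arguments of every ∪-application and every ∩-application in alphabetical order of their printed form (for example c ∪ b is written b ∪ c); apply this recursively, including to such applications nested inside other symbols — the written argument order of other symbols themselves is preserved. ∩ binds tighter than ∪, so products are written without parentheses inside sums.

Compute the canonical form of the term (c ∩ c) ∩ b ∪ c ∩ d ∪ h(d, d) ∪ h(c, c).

Flatten:  b ∩ c ∩ c ∪ c ∩ d ∪ h(d, d) ∪ h(c, c)
Sort:  b ∩ c ∩ c ∪ c ∩ d ∪ h(c, c) ∪ h(d, d)

Answer: b ∩ c ∩ c ∪ c ∩ d ∪ h(c, c) ∪ h(d, d)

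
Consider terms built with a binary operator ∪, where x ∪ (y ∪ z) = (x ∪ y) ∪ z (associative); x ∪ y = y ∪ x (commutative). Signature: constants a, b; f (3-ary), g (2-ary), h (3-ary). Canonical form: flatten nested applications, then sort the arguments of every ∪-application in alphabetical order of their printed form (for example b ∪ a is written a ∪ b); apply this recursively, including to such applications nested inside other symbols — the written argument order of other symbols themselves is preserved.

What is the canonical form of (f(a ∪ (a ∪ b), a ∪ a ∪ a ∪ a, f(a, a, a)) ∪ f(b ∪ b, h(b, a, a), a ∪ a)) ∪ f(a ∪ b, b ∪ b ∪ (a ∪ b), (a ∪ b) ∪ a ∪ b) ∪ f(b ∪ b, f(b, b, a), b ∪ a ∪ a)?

Flatten:  f(a ∪ (a ∪ b), a ∪ a ∪ a ∪ a, f(a, a, a)) ∪ f(b ∪ b, h(b, a, a), a ∪ a) ∪ f(a ∪ b, b ∪ b ∪ (a ∪ b), (a ∪ b) ∪ a ∪ b) ∪ f(b ∪ b, f(b, b, a), b ∪ a ∪ a)
Simplify inside:  f(a ∪ (a ∪ b), a ∪ a ∪ a ∪ a, f(a, a, a))  →  f(a ∪ a ∪ b, a ∪ a ∪ a ∪ a, f(a, a, a))
Simplify inside:  f(a ∪ b, b ∪ b ∪ (a ∪ b), (a ∪ b) ∪ a ∪ b)  →  f(a ∪ b, a ∪ b ∪ b ∪ b, a ∪ a ∪ b ∪ b)
Inside:  f(b ∪ b, f(b, b, a), b ∪ a ∪ a)  →  f(b ∪ b, f(b, b, a), a ∪ a ∪ b)
Sort:  f(a ∪ a ∪ b, a ∪ a ∪ a ∪ a, f(a, a, a)) ∪ f(a ∪ b, a ∪ b ∪ b ∪ b, a ∪ a ∪ b ∪ b) ∪ f(b ∪ b, f(b, b, a), a ∪ a ∪ b) ∪ f(b ∪ b, h(b, a, a), a ∪ a)

Answer: f(a ∪ a ∪ b, a ∪ a ∪ a ∪ a, f(a, a, a)) ∪ f(a ∪ b, a ∪ b ∪ b ∪ b, a ∪ a ∪ b ∪ b) ∪ f(b ∪ b, f(b, b, a), a ∪ a ∪ b) ∪ f(b ∪ b, h(b, a, a), a ∪ a)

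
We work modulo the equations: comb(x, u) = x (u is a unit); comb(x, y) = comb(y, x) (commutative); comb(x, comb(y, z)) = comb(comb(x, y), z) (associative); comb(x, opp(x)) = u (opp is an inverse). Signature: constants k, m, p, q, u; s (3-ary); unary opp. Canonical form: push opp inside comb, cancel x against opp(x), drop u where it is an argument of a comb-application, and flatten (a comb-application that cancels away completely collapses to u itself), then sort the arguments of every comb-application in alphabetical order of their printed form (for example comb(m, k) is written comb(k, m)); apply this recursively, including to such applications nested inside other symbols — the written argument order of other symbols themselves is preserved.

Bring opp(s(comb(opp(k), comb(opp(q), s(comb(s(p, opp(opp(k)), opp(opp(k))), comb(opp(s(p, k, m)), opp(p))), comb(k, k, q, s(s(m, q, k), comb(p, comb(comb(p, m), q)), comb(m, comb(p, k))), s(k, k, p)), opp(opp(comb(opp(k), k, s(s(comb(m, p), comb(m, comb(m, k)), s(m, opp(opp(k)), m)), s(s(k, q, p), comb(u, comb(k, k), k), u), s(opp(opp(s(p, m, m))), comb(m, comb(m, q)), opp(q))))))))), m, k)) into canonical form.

Push opp inside:  distribute opp over comb and collapse double opp
Collect:  opp(s(comb(opp(k), opp(q), s(comb(opp(p), opp(s(p, k, m)), s(p, k, k)), comb(k, k, q, s(k, k, p), s(s(m, q, k), comb(m, p, p, q), comb(k, m, p))), s(s(comb(m, p), comb(k, m, m), s(m, k, m)), s(s(k, q, p), comb(k, k, k), u), s(s(p, m, m), comb(m, m, q), opp(q))))), m, k))

Answer: opp(s(comb(opp(k), opp(q), s(comb(opp(p), opp(s(p, k, m)), s(p, k, k)), comb(k, k, q, s(k, k, p), s(s(m, q, k), comb(m, p, p, q), comb(k, m, p))), s(s(comb(m, p), comb(k, m, m), s(m, k, m)), s(s(k, q, p), comb(k, k, k), u), s(s(p, m, m), comb(m, m, q), opp(q))))), m, k))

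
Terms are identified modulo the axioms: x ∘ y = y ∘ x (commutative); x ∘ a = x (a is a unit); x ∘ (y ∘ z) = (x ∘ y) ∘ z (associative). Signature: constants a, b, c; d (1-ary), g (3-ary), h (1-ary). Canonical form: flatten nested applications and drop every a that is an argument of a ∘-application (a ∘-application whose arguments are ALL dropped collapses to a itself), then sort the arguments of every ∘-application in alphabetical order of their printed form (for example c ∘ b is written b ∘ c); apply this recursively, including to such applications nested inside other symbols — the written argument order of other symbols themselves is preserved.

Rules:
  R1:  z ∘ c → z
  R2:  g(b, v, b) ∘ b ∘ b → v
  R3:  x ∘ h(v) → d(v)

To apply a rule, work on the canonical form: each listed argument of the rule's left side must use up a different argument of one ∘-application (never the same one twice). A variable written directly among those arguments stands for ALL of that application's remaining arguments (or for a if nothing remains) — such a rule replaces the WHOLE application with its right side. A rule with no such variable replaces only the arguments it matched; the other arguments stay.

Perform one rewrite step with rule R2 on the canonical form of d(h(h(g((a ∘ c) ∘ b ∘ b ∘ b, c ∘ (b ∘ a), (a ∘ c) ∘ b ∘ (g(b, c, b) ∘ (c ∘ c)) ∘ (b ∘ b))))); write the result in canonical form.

Canonical form:  d(h(h(g(b ∘ b ∘ b ∘ c, b ∘ c, b ∘ b ∘ b ∘ c ∘ c ∘ c ∘ g(b, c, b)))))
Apply R2:  consuming b, b, g(b, c, b);  v := c
New term:  d(h(h(g(b ∘ b ∘ b ∘ c, b ∘ c, b ∘ c ∘ c ∘ c ∘ c))))

Answer: d(h(h(g(b ∘ b ∘ b ∘ c, b ∘ c, b ∘ c ∘ c ∘ c ∘ c))))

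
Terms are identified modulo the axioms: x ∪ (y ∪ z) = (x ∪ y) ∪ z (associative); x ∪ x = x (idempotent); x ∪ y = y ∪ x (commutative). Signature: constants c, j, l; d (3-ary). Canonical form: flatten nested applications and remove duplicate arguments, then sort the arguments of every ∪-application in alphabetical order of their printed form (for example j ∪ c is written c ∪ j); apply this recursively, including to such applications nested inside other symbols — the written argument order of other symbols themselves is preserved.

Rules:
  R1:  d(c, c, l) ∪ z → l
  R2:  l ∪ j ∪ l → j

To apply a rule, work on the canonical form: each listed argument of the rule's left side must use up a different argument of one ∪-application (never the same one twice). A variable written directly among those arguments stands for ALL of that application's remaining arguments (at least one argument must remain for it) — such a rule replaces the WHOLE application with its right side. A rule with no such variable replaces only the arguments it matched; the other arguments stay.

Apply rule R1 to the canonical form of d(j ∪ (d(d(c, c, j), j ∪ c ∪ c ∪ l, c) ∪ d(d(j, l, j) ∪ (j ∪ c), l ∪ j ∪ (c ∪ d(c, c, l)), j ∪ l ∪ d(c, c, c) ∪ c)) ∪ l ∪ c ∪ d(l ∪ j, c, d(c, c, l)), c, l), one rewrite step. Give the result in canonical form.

Answer: d(c ∪ d(c ∪ d(j, l, j) ∪ j, l, c ∪ d(c, c, c) ∪ j ∪ l) ∪ d(d(c, c, j), c ∪ j ∪ l, c) ∪ d(j ∪ l, c, d(c, c, l)) ∪ j ∪ l, c, l)

Derivation:
Canonical form:  d(c ∪ d(c ∪ d(j, l, j) ∪ j, c ∪ d(c, c, l) ∪ j ∪ l, c ∪ d(c, c, c) ∪ j ∪ l) ∪ d(d(c, c, j), c ∪ j ∪ l, c) ∪ d(j ∪ l, c, d(c, c, l)) ∪ j ∪ l, c, l)
R1 matches:  uses d(c, c, l);  z := c ∪ j ∪ l
The extension variable absorbs all remaining arguments, so the whole application is rewritten.
Result:  d(c ∪ d(c ∪ d(j, l, j) ∪ j, l, c ∪ d(c, c, c) ∪ j ∪ l) ∪ d(d(c, c, j), c ∪ j ∪ l, c) ∪ d(j ∪ l, c, d(c, c, l)) ∪ j ∪ l, c, l)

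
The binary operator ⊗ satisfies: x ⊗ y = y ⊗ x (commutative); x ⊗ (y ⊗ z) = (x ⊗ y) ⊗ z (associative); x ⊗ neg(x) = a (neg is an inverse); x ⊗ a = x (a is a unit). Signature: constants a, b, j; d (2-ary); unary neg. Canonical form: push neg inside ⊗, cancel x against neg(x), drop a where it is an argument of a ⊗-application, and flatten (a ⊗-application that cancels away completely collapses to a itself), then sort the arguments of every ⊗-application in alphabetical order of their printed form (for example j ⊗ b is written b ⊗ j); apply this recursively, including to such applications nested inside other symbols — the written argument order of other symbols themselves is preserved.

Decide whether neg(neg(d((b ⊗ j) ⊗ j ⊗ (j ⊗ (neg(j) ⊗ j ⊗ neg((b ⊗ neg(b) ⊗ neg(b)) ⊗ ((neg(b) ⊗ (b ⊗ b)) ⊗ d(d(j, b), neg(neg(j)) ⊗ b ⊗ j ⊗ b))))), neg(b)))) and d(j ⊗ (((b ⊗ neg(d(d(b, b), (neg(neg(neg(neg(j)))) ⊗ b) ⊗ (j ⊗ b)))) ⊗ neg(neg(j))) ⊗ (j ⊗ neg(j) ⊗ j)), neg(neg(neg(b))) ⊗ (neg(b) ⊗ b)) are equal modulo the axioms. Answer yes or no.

Left:  neg(neg(d((b ⊗ j) ⊗ j ⊗ (j ⊗ (neg(j) ⊗ j ⊗ neg((b ⊗ neg(b) ⊗ neg(b)) ⊗ ((neg(b) ⊗ (b ⊗ b)) ⊗ d(d(j, b), neg(neg(j)) ⊗ b ⊗ j ⊗ b))))), neg(b))))
  Push neg inside:  distribute neg over ⊗ and collapse double neg
  Combine occurrences:  d(b ⊗ j ⊗ j ⊗ j ⊗ neg(d(d(j, b), b ⊗ b ⊗ j ⊗ j)), neg(b))
Right:  d(j ⊗ (((b ⊗ neg(d(d(b, b), (neg(neg(neg(neg(j)))) ⊗ b) ⊗ (j ⊗ b)))) ⊗ neg(neg(j))) ⊗ (j ⊗ neg(j) ⊗ j)), neg(neg(neg(b))) ⊗ (neg(b) ⊗ b))
  Work inside:  j ⊗ (((b ⊗ neg(d(d(b, b), (neg(neg(neg(neg(j)))) ⊗ b) ⊗ (j ⊗ b)))) ⊗ neg(neg(j))) ⊗ (j ⊗ neg(j) ⊗ j))
  Push neg inside:  distribute neg over ⊗ and collapse double neg
  Collect terms:  j ⊗ j ⊗ j ⊗ b ⊗ neg(d(d(b, b), b ⊗ b ⊗ j ⊗ j))
  Order the arguments:  b ⊗ j ⊗ j ⊗ j ⊗ neg(d(d(b, b), b ⊗ b ⊗ j ⊗ j))
  Put back:  d(b ⊗ j ⊗ j ⊗ j ⊗ neg(d(d(b, b), b ⊗ b ⊗ j ⊗ j)), neg(b))

Answer: no — d(b ⊗ j ⊗ j ⊗ j ⊗ neg(d(d(j, b), b ⊗ b ⊗ j ⊗ j)), neg(b)) vs d(b ⊗ j ⊗ j ⊗ j ⊗ neg(d(d(b, b), b ⊗ b ⊗ j ⊗ j)), neg(b))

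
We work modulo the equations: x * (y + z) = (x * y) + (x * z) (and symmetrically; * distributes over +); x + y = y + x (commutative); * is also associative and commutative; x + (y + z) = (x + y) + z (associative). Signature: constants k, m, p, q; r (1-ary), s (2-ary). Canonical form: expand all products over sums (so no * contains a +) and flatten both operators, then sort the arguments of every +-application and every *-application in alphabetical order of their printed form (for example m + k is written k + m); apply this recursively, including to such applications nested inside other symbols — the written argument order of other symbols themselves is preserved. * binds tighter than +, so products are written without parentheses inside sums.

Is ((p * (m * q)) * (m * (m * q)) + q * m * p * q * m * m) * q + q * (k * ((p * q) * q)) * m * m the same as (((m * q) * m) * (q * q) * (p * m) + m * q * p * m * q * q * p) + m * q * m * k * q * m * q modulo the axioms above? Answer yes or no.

Answer: no — k * m * m * p * q * q * q + m * m * m * p * q * q * q + m * m * m * p * q * q * q vs k * m * m * m * q * q * q + m * m * m * p * q * q * q + m * m * p * p * q * q * q

Derivation:
Left:  ((p * (m * q)) * (m * (m * q)) + q * m * p * q * m * m) * q + q * (k * ((p * q) * q)) * m * m
  Expand:  m * m * m * p * q * q * q + m * m * m * p * q * q * q + k * m * m * p * q * q * q
  Sort:  k * m * m * p * q * q * q + m * m * m * p * q * q * q + m * m * m * p * q * q * q
Right:  (((m * q) * m) * (q * q) * (p * m) + m * q * p * m * q * q * p) + m * q * m * k * q * m * q
  Flatten:  m * m * m * p * q * q * q + m * m * p * p * q * q * q + k * m * m * m * q * q * q
  Order the arguments:  k * m * m * m * q * q * q + m * m * m * p * q * q * q + m * m * p * p * q * q * q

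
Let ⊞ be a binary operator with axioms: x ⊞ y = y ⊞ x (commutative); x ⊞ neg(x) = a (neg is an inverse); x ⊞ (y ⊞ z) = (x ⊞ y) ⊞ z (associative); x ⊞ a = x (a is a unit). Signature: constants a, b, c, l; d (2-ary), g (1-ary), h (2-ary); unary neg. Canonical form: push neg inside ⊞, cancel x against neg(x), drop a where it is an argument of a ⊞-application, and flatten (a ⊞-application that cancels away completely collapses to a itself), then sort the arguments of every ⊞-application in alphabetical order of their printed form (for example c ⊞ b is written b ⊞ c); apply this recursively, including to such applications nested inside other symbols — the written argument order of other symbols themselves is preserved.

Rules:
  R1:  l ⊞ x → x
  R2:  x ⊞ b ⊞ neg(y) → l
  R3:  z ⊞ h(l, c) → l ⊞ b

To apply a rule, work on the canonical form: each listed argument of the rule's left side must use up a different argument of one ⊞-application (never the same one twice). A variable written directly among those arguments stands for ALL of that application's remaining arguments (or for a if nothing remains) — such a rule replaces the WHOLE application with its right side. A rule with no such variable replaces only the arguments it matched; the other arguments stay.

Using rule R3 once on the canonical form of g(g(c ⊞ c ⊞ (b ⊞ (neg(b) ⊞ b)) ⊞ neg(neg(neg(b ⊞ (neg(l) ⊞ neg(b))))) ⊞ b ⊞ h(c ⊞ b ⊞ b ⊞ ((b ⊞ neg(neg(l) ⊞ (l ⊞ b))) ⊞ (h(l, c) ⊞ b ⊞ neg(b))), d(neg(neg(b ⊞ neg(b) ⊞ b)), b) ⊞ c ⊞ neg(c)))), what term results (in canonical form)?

Answer: g(g(b ⊞ b ⊞ c ⊞ c ⊞ h(b ⊞ l, d(b, b)) ⊞ l))

Derivation:
Canonical form:  g(g(b ⊞ b ⊞ c ⊞ c ⊞ h(b ⊞ b ⊞ c ⊞ h(l, c), d(b, b)) ⊞ l))
Match R3:  consume h(l, c);  z := b ⊞ b ⊞ c
Every leftover argument binds to the variable; the entire application is replaced.
Result:  g(g(b ⊞ b ⊞ c ⊞ c ⊞ h(b ⊞ l, d(b, b)) ⊞ l))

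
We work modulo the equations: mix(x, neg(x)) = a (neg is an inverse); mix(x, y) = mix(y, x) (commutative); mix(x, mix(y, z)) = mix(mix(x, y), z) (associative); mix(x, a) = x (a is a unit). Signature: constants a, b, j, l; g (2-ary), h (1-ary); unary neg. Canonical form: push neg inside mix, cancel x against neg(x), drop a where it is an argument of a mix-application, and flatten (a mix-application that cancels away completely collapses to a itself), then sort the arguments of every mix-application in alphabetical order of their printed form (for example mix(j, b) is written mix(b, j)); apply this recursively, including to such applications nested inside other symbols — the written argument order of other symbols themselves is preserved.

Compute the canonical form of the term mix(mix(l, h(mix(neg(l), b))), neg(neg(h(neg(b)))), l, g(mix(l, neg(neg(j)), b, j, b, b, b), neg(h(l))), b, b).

Push neg inside:  distribute neg over mix and collapse double neg
Collect:  mix(l, l, h(mix(b, neg(l))), h(neg(b)), g(mix(b, b, b, b, j, j, l), neg(h(l))), b, b)
Sort arguments:  mix(b, b, g(mix(b, b, b, b, j, j, l), neg(h(l))), h(mix(b, neg(l))), h(neg(b)), l, l)

Answer: mix(b, b, g(mix(b, b, b, b, j, j, l), neg(h(l))), h(mix(b, neg(l))), h(neg(b)), l, l)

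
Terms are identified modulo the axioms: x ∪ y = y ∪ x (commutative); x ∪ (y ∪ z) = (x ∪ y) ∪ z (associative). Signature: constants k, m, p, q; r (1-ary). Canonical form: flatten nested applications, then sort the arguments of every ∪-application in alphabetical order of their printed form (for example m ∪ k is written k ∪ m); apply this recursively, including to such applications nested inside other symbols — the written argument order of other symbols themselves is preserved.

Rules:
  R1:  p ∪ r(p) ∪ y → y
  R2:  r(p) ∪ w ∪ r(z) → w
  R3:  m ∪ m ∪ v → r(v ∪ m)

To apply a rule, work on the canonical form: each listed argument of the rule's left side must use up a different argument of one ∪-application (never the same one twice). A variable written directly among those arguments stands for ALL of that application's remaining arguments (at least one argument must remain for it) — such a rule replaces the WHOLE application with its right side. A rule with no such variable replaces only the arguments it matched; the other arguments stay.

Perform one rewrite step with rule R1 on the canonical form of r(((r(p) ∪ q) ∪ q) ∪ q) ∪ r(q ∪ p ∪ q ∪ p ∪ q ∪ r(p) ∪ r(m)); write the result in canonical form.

Answer: r(p ∪ q ∪ q ∪ q ∪ r(m)) ∪ r(q ∪ q ∪ q ∪ r(p))

Derivation:
Canonical form:  r(p ∪ p ∪ q ∪ q ∪ q ∪ r(m) ∪ r(p)) ∪ r(q ∪ q ∪ q ∪ r(p))
R1 matches:  uses p, r(p);  y := p ∪ q ∪ q ∪ q ∪ r(m)
The extension variable absorbs all remaining arguments, so the whole application is rewritten.
Giving:  r(p ∪ q ∪ q ∪ q ∪ r(m)) ∪ r(q ∪ q ∪ q ∪ r(p))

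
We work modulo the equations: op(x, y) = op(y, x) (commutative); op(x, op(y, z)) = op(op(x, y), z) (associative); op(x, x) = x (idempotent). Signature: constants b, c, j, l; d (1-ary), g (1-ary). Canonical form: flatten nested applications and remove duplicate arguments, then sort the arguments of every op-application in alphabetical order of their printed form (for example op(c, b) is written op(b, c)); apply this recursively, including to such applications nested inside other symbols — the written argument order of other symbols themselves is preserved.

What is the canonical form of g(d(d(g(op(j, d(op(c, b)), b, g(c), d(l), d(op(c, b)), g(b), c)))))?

Work inside:  op(j, d(op(c, b)), b, g(c), d(l), d(op(c, b)), g(b), c)
Canonicalize subterm:  d(op(c, b))  →  d(op(b, c))
Canonicalize subterm:  d(op(c, b))  →  d(op(b, c))
Drop duplicates:  drop duplicate d(op(b, c))
Sort arguments:  op(b, c, d(l), d(op(b, c)), g(b), g(c), j)
Rebuild:  g(d(d(g(op(b, c, d(l), d(op(b, c)), g(b), g(c), j)))))

Answer: g(d(d(g(op(b, c, d(l), d(op(b, c)), g(b), g(c), j)))))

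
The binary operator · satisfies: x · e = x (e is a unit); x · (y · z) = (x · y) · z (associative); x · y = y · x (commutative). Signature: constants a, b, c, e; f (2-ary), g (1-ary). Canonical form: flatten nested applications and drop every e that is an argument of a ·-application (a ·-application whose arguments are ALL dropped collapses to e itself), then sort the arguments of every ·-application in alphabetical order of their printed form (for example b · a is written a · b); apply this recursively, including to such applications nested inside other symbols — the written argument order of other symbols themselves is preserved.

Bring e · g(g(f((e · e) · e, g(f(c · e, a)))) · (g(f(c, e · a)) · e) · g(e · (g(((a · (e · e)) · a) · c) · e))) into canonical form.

Answer: g(g(f(c, a)) · g(f(e, g(f(c, a)))) · g(g(a · a · c)))

Derivation:
Canonicalize subterm:  g(g(f((e · e) · e, g(f(c · e, a)))) · (g(f(c, e · a)) · e) · g(e · (g(((a · (e · e)) · a) · c) · e)))  →  g(g(f(c, a)) · g(f(e, g(f(c, a)))) · g(g(a · a · c)))
Units out:  drop e
Sort arguments:  g(g(f(c, a)) · g(f(e, g(f(c, a)))) · g(g(a · a · c)))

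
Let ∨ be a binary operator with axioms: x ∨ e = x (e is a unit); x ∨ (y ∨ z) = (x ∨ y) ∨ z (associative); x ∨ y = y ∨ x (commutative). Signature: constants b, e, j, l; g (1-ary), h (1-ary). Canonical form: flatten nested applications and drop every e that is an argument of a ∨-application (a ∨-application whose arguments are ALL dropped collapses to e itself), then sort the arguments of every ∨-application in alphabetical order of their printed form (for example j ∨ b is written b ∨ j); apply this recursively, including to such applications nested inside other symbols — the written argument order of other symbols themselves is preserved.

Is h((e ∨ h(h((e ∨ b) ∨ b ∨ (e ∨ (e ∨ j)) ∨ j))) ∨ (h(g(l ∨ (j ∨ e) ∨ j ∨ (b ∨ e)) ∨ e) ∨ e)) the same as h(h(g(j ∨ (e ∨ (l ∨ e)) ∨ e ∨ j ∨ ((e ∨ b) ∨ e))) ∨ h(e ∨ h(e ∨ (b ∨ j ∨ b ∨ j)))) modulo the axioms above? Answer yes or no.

Answer: yes — both canonical forms are h(h(g(b ∨ j ∨ j ∨ l)) ∨ h(h(b ∨ b ∨ j ∨ j)))

Derivation:
Left:  h((e ∨ h(h((e ∨ b) ∨ b ∨ (e ∨ (e ∨ j)) ∨ j))) ∨ (h(g(l ∨ (j ∨ e) ∨ j ∨ (b ∨ e)) ∨ e) ∨ e))
  Focus inside:  (e ∨ h(h((e ∨ b) ∨ b ∨ (e ∨ (e ∨ j)) ∨ j))) ∨ (h(g(l ∨ (j ∨ e) ∨ j ∨ (b ∨ e)) ∨ e) ∨ e)
  Un-nest:  e ∨ h(h((e ∨ b) ∨ b ∨ (e ∨ (e ∨ j)) ∨ j)) ∨ h(g(l ∨ (j ∨ e) ∨ j ∨ (b ∨ e)) ∨ e) ∨ e
  Simplify inside:  h(h((e ∨ b) ∨ b ∨ (e ∨ (e ∨ j)) ∨ j))  →  h(h(b ∨ b ∨ j ∨ j))
  Simplify inside:  h(g(l ∨ (j ∨ e) ∨ j ∨ (b ∨ e)) ∨ e)  →  h(g(b ∨ j ∨ j ∨ l))
  Unit:  drop e (×2)
  Sort:  h(g(b ∨ j ∨ j ∨ l)) ∨ h(h(b ∨ b ∨ j ∨ j))
  Rebuild:  h(h(g(b ∨ j ∨ j ∨ l)) ∨ h(h(b ∨ b ∨ j ∨ j)))
Right:  h(h(g(j ∨ (e ∨ (l ∨ e)) ∨ e ∨ j ∨ ((e ∨ b) ∨ e))) ∨ h(e ∨ h(e ∨ (b ∨ j ∨ b ∨ j))))
  Work inside:  h(g(j ∨ (e ∨ (l ∨ e)) ∨ e ∨ j ∨ ((e ∨ b) ∨ e))) ∨ h(e ∨ h(e ∨ (b ∨ j ∨ b ∨ j)))
  Canonicalize subterm:  h(g(j ∨ (e ∨ (l ∨ e)) ∨ e ∨ j ∨ ((e ∨ b) ∨ e)))  →  h(g(b ∨ j ∨ j ∨ l))
  Inside:  h(e ∨ h(e ∨ (b ∨ j ∨ b ∨ j)))  →  h(h(b ∨ b ∨ j ∨ j))
  Sort arguments:  h(g(b ∨ j ∨ j ∨ l)) ∨ h(h(b ∨ b ∨ j ∨ j))
  Put back:  h(h(g(b ∨ j ∨ j ∨ l)) ∨ h(h(b ∨ b ∨ j ∨ j)))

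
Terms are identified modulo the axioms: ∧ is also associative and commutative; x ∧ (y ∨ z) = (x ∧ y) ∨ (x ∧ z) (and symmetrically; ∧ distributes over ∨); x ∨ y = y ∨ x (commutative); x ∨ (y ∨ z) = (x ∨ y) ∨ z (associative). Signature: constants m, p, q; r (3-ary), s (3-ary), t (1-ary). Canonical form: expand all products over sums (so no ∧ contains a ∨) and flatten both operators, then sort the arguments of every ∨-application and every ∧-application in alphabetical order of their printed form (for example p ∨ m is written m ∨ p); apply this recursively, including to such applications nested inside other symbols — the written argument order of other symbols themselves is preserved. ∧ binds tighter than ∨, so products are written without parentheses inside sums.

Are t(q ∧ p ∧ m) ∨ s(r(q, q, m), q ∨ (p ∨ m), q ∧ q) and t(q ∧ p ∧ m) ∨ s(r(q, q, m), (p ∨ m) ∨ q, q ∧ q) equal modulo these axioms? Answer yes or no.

Left:  t(q ∧ p ∧ m) ∨ s(r(q, q, m), q ∨ (p ∨ m), q ∧ q)
  Un-nest:  t(m ∧ p ∧ q) ∨ s(r(q, q, m), m ∨ p ∨ q, q ∧ q)
  Order the arguments:  s(r(q, q, m), m ∨ p ∨ q, q ∧ q) ∨ t(m ∧ p ∧ q)
Right:  t(q ∧ p ∧ m) ∨ s(r(q, q, m), (p ∨ m) ∨ q, q ∧ q)
  Merge nested applications:  t(m ∧ p ∧ q) ∨ s(r(q, q, m), m ∨ p ∨ q, q ∧ q)
  Sort:  s(r(q, q, m), m ∨ p ∨ q, q ∧ q) ∨ t(m ∧ p ∧ q)

Answer: yes — both canonical forms are s(r(q, q, m), m ∨ p ∨ q, q ∧ q) ∨ t(m ∧ p ∧ q)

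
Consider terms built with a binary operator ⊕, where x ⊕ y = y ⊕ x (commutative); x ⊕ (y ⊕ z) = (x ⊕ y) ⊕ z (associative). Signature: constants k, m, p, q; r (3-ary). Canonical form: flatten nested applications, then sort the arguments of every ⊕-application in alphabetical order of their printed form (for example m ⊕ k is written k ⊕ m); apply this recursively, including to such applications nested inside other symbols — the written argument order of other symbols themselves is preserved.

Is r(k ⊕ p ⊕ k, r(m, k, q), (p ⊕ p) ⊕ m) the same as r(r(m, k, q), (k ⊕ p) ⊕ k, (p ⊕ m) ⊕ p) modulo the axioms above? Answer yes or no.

Left:  r(k ⊕ p ⊕ k, r(m, k, q), (p ⊕ p) ⊕ m)
  Work inside:  (p ⊕ p) ⊕ m
  Un-nest:  p ⊕ p ⊕ m
  Order the arguments:  m ⊕ p ⊕ p
  Reassemble:  r(k ⊕ k ⊕ p, r(m, k, q), m ⊕ p ⊕ p)
Right:  r(r(m, k, q), (k ⊕ p) ⊕ k, (p ⊕ m) ⊕ p)
  Work inside:  (p ⊕ m) ⊕ p
  Un-nest:  p ⊕ m ⊕ p
  Sort:  m ⊕ p ⊕ p
  Reassemble:  r(r(m, k, q), k ⊕ k ⊕ p, m ⊕ p ⊕ p)

Answer: no — r(k ⊕ k ⊕ p, r(m, k, q), m ⊕ p ⊕ p) vs r(r(m, k, q), k ⊕ k ⊕ p, m ⊕ p ⊕ p)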